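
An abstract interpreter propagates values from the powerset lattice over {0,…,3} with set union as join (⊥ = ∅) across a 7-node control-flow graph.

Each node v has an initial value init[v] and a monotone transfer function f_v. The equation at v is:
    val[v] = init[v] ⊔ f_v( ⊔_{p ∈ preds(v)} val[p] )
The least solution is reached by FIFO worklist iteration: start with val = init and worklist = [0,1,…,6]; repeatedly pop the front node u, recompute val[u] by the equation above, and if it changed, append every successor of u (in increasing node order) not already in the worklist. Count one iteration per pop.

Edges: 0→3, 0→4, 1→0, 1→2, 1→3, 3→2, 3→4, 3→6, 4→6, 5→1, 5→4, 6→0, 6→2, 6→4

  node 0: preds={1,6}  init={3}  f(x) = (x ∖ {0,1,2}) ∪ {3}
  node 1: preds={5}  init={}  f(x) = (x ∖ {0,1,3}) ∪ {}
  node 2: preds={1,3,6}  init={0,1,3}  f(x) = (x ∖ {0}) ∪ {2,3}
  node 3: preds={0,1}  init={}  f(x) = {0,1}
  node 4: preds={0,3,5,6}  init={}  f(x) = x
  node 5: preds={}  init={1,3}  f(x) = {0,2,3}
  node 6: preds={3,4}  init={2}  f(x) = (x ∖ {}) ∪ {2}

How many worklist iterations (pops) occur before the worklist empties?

Worklist (13 pops):
  #1 pop 0: in={2} → {3} (no change)
  #2 pop 1: in={1,3} → {} (no change)
  #3 pop 2: in={2} → {0,1,2,3} (was {0,1,3}); enqueue []
  #4 pop 3: in={3} → {0,1} (was {}); enqueue [2]
  #5 pop 4: in={0,1,2,3} → {0,1,2,3} (was {}); enqueue []
  #6 pop 5: in={} → {0,1,2,3} (was {1,3}); enqueue [1,4]
  #7 pop 6: in={0,1,2,3} → {0,1,2,3} (was {2}); enqueue [0]
  #8 pop 2: in={0,1,2,3} → {0,1,2,3} (no change)
  #9 pop 1: in={0,1,2,3} → {2} (was {}); enqueue [2,3]
  #10 pop 4: in={0,1,2,3} → {0,1,2,3} (no change)
  #11 pop 0: in={0,1,2,3} → {3} (no change)
  #12 pop 2: in={0,1,2,3} → {0,1,2,3} (no change)
  #13 pop 3: in={2,3} → {0,1} (no change)

Fixpoint:
  val[0] = {3}
  val[1] = {2}
  val[2] = {0,1,2,3}
  val[3] = {0,1}
  val[4] = {0,1,2,3}
  val[5] = {0,1,2,3}
  val[6] = {0,1,2,3}

13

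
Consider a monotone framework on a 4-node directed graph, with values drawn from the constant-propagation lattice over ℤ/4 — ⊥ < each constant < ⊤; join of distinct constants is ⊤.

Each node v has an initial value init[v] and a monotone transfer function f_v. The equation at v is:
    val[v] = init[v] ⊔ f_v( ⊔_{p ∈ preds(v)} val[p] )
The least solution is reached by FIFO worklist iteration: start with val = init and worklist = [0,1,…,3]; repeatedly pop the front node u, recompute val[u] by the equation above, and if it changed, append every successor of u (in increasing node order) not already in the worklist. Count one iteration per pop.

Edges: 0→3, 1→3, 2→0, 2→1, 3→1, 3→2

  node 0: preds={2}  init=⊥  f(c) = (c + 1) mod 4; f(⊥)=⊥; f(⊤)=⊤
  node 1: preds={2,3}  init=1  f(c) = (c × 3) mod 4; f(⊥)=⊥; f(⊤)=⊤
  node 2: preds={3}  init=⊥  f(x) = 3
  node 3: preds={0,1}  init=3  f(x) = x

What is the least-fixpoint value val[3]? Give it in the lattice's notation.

⊤

Worklist (8 pops):
  #1 pop 0: in=⊥ → ⊥ (no change)
  #2 pop 1: in=3 → 1 (no change)
  #3 pop 2: in=3 → 3 (was ⊥); enqueue [0,1]
  #4 pop 3: in=1 → ⊤ (was 3); enqueue [2]
  #5 pop 0: in=3 → 0 (was ⊥); enqueue [3]
  #6 pop 1: in=⊤ → ⊤ (was 1); enqueue []
  #7 pop 2: in=⊤ → 3 (no change)
  #8 pop 3: in=⊤ → ⊤ (no change)

Fixpoint:
  val[0] = 0
  val[1] = ⊤
  val[2] = 3
  val[3] = ⊤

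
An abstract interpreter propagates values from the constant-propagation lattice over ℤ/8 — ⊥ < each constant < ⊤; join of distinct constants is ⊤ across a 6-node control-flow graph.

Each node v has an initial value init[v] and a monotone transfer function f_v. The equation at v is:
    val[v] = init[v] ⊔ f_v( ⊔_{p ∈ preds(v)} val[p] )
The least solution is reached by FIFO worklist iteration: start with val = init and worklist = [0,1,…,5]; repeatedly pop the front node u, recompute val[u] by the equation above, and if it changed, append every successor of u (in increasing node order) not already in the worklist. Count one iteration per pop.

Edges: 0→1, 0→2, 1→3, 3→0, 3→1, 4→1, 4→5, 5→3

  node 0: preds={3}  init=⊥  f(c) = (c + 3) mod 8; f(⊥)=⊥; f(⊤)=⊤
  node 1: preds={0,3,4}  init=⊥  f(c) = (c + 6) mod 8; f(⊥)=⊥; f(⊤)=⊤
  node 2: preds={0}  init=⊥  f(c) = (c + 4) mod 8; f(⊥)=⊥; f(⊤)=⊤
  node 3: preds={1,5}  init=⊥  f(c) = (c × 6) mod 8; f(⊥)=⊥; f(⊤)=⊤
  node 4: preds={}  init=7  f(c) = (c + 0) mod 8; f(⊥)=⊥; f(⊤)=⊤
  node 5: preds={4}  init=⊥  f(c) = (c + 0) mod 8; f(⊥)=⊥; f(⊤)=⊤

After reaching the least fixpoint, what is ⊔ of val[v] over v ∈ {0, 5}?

Worklist (13 pops):
  #1 pop 0: in=⊥ → ⊥ (no change)
  #2 pop 1: in=7 → 5 (was ⊥); enqueue []
  #3 pop 2: in=⊥ → ⊥ (no change)
  #4 pop 3: in=5 → 6 (was ⊥); enqueue [0,1]
  #5 pop 4: in=⊥ → 7 (no change)
  #6 pop 5: in=7 → 7 (was ⊥); enqueue [3]
  #7 pop 0: in=6 → 1 (was ⊥); enqueue [2]
  #8 pop 1: in=⊤ → ⊤ (was 5); enqueue []
  #9 pop 3: in=⊤ → ⊤ (was 6); enqueue [0,1]
  #10 pop 2: in=1 → 5 (was ⊥); enqueue []
  #11 pop 0: in=⊤ → ⊤ (was 1); enqueue [2]
  #12 pop 1: in=⊤ → ⊤ (no change)
  #13 pop 2: in=⊤ → ⊤ (was 5); enqueue []

Fixpoint:
  val[0] = ⊤
  val[1] = ⊤
  val[2] = ⊤
  val[3] = ⊤
  val[4] = 7
  val[5] = 7

⊤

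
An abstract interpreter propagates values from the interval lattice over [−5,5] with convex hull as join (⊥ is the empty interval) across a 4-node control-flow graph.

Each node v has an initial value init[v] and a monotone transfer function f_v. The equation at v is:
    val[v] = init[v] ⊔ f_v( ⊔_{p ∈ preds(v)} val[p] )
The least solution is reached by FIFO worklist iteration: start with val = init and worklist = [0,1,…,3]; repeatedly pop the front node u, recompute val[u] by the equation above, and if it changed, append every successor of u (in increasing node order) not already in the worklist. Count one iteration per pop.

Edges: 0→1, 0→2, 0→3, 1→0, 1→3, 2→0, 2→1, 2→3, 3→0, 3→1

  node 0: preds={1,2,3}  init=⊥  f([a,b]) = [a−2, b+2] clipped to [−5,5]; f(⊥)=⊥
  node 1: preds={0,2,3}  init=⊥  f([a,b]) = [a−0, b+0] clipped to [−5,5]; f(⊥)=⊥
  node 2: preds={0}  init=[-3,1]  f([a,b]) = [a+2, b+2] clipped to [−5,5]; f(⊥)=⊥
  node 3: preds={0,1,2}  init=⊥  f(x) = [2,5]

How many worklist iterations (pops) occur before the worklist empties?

9

Worklist (9 pops):
  #1 pop 0: in=[-3,1] → [-5,3] (was ⊥); enqueue []
  #2 pop 1: in=[-5,3] → [-5,3] (was ⊥); enqueue [0]
  #3 pop 2: in=[-5,3] → [-3,5] (was [-3,1]); enqueue [1]
  #4 pop 3: in=[-5,5] → [2,5] (was ⊥); enqueue []
  #5 pop 0: in=[-5,5] → [-5,5] (was [-5,3]); enqueue [2,3]
  #6 pop 1: in=[-5,5] → [-5,5] (was [-5,3]); enqueue [0]
  #7 pop 2: in=[-5,5] → [-3,5] (no change)
  #8 pop 3: in=[-5,5] → [2,5] (no change)
  #9 pop 0: in=[-5,5] → [-5,5] (no change)

Fixpoint:
  val[0] = [-5,5]
  val[1] = [-5,5]
  val[2] = [-3,5]
  val[3] = [2,5]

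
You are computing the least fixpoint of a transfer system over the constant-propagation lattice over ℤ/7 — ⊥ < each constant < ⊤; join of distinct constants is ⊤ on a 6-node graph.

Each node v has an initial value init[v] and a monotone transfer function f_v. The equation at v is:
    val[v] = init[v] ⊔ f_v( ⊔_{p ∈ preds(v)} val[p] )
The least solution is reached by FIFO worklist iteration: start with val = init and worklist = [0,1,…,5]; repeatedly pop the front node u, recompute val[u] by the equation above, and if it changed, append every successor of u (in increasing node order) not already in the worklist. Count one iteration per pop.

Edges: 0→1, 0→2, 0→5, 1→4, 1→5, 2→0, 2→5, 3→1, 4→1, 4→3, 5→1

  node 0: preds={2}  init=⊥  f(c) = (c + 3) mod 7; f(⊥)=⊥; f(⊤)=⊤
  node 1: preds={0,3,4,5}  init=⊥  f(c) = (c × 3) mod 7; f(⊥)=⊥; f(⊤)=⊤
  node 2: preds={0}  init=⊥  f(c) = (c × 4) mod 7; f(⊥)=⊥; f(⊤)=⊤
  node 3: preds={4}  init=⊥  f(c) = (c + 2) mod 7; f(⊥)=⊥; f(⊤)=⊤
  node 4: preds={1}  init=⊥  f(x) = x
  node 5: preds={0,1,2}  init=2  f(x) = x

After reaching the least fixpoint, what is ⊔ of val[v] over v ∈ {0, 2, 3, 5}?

Worklist (13 pops):
  #1 pop 0: in=⊥ → ⊥ (no change)
  #2 pop 1: in=2 → 6 (was ⊥); enqueue []
  #3 pop 2: in=⊥ → ⊥ (no change)
  #4 pop 3: in=⊥ → ⊥ (no change)
  #5 pop 4: in=6 → 6 (was ⊥); enqueue [1,3]
  #6 pop 5: in=6 → ⊤ (was 2); enqueue []
  #7 pop 1: in=⊤ → ⊤ (was 6); enqueue [4,5]
  #8 pop 3: in=6 → 1 (was ⊥); enqueue [1]
  #9 pop 4: in=⊤ → ⊤ (was 6); enqueue [3]
  #10 pop 5: in=⊤ → ⊤ (no change)
  #11 pop 1: in=⊤ → ⊤ (no change)
  #12 pop 3: in=⊤ → ⊤ (was 1); enqueue [1]
  #13 pop 1: in=⊤ → ⊤ (no change)

Fixpoint:
  val[0] = ⊥
  val[1] = ⊤
  val[2] = ⊥
  val[3] = ⊤
  val[4] = ⊤
  val[5] = ⊤

⊤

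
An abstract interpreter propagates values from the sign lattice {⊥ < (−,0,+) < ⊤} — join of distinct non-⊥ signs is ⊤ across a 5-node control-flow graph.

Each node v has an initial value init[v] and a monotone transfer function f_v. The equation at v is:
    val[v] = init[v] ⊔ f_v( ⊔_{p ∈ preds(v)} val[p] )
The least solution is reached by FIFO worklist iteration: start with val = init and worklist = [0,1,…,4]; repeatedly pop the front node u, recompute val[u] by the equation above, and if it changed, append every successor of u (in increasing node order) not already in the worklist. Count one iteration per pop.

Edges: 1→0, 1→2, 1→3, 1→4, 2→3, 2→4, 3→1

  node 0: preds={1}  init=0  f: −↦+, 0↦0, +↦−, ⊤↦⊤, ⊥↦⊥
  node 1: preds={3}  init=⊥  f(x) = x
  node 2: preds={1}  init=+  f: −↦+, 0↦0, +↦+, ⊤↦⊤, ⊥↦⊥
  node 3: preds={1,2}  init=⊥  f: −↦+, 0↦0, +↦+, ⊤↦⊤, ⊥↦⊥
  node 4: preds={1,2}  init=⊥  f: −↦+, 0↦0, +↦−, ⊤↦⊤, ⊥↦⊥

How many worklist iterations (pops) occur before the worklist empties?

10

Trace (10 dequeues):
  [1] u=0 | in ⊥ | out 0 | ==
  [2] u=1 | in ⊥ | out ⊥ | ==
  [3] u=2 | in ⊥ | out + | ==
  [4] u=3 | in + | out + | prev ⊥ | push {1}
  [5] u=4 | in + | out − | prev ⊥ | push {}
  [6] u=1 | in + | out + | prev ⊥ | push {0,2,3,4}
  [7] u=0 | in + | out ⊤ | prev 0 | push {}
  [8] u=2 | in + | out + | ==
  [9] u=3 | in + | out + | ==
  [10] u=4 | in + | out − | ==

Converged values:
  [0] ⊤
  [1] +
  [2] +
  [3] +
  [4] −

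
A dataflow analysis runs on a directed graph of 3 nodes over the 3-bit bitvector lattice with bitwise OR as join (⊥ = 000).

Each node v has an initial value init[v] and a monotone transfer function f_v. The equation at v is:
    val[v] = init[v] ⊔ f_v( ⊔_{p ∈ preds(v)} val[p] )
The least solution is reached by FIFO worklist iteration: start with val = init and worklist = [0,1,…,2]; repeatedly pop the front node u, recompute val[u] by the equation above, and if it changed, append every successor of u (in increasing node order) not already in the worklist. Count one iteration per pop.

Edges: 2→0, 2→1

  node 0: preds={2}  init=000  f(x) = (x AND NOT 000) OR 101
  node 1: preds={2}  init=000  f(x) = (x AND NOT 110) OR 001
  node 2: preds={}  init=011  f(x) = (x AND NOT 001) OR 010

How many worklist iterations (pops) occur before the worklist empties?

Trace (3 dequeues):
  [1] u=0 | in 011 | out 111 | prev 000 | push {}
  [2] u=1 | in 011 | out 001 | prev 000 | push {}
  [3] u=2 | in 000 | out 011 | ==

Converged values:
  [0] 111
  [1] 001
  [2] 011

3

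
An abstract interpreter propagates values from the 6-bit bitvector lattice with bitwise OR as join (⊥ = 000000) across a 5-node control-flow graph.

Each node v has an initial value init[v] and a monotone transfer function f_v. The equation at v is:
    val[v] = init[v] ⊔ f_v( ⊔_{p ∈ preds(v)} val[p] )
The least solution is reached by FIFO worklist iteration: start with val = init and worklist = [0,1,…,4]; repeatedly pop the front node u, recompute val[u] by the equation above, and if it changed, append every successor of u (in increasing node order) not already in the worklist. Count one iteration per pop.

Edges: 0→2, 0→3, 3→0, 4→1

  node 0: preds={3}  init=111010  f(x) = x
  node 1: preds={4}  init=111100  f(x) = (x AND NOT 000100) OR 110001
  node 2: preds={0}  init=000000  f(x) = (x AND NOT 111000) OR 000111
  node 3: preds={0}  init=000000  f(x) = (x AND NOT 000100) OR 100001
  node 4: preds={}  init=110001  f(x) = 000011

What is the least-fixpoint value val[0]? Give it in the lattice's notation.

111011

Worklist (9 pops):
  #1 pop 0: in=000000 → 111010 (no change)
  #2 pop 1: in=110001 → 111101 (was 111100); enqueue []
  #3 pop 2: in=111010 → 000111 (was 000000); enqueue []
  #4 pop 3: in=111010 → 111011 (was 000000); enqueue [0]
  #5 pop 4: in=000000 → 110011 (was 110001); enqueue [1]
  #6 pop 0: in=111011 → 111011 (was 111010); enqueue [2,3]
  #7 pop 1: in=110011 → 111111 (was 111101); enqueue []
  #8 pop 2: in=111011 → 000111 (no change)
  #9 pop 3: in=111011 → 111011 (no change)

Fixpoint:
  val[0] = 111011
  val[1] = 111111
  val[2] = 000111
  val[3] = 111011
  val[4] = 110011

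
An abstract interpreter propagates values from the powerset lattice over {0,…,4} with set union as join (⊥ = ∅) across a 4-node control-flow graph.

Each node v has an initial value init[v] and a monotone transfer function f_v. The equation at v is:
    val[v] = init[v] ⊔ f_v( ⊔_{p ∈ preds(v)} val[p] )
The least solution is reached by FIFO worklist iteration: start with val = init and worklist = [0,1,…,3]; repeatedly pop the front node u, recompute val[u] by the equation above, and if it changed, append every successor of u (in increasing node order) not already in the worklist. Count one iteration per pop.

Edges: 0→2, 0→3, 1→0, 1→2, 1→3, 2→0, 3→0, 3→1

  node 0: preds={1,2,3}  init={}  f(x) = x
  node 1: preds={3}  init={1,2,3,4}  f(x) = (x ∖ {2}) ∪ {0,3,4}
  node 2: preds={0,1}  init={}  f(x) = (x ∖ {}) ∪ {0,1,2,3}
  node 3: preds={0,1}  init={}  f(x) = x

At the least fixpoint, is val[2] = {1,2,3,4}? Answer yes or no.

Worklist (8 pops):
  #1 pop 0: in={1,2,3,4} → {1,2,3,4} (was {}); enqueue []
  #2 pop 1: in={} → {0,1,2,3,4} (was {1,2,3,4}); enqueue [0]
  #3 pop 2: in={0,1,2,3,4} → {0,1,2,3,4} (was {}); enqueue []
  #4 pop 3: in={0,1,2,3,4} → {0,1,2,3,4} (was {}); enqueue [1]
  #5 pop 0: in={0,1,2,3,4} → {0,1,2,3,4} (was {1,2,3,4}); enqueue [2,3]
  #6 pop 1: in={0,1,2,3,4} → {0,1,2,3,4} (no change)
  #7 pop 2: in={0,1,2,3,4} → {0,1,2,3,4} (no change)
  #8 pop 3: in={0,1,2,3,4} → {0,1,2,3,4} (no change)

Fixpoint:
  val[0] = {0,1,2,3,4}
  val[1] = {0,1,2,3,4}
  val[2] = {0,1,2,3,4}
  val[3] = {0,1,2,3,4}

no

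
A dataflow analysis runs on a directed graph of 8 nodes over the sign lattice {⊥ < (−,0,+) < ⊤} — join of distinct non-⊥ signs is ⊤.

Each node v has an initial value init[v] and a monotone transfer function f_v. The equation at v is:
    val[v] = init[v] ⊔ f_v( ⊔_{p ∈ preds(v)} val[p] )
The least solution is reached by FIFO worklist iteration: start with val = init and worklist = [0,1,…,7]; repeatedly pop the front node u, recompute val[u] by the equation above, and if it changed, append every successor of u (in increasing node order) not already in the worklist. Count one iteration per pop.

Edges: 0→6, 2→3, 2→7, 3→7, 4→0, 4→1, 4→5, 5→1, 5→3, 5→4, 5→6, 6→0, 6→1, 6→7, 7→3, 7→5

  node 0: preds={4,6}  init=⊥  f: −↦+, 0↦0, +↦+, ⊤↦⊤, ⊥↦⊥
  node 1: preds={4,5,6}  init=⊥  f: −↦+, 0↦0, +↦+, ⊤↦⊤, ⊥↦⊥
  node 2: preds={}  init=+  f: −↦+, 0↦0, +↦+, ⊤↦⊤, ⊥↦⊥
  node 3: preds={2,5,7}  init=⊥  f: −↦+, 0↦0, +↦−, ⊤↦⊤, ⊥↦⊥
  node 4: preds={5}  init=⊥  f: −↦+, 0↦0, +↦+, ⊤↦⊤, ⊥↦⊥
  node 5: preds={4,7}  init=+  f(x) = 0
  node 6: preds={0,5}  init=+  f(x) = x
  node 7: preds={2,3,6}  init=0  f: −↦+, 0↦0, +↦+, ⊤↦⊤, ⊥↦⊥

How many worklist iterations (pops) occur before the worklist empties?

16

Iteration log — 16 steps:
  step 1. node 0  ⊔preds=+  new=+  old=⊥  +wl: 
  step 2. node 1  ⊔preds=+  new=+  old=⊥  +wl: 
  step 3. node 2  ⊔preds=⊥  new=+  stable
  step 4. node 3  ⊔preds=⊤  new=⊤  old=⊥  +wl: 
  step 5. node 4  ⊔preds=+  new=+  old=⊥  +wl: 0,1
  step 6. node 5  ⊔preds=⊤  new=⊤  old=+  +wl: 3,4
  step 7. node 6  ⊔preds=⊤  new=⊤  old=+  +wl: 
  step 8. node 7  ⊔preds=⊤  new=⊤  old=0  +wl: 5
  step 9. node 0  ⊔preds=⊤  new=⊤  old=+  +wl: 6
  step 10. node 1  ⊔preds=⊤  new=⊤  old=+  +wl: 
  step 11. node 3  ⊔preds=⊤  new=⊤  stable
  step 12. node 4  ⊔preds=⊤  new=⊤  old=+  +wl: 0,1
  step 13. node 5  ⊔preds=⊤  new=⊤  stable
  step 14. node 6  ⊔preds=⊤  new=⊤  stable
  step 15. node 0  ⊔preds=⊤  new=⊤  stable
  step 16. node 1  ⊔preds=⊤  new=⊤  stable

Least fixpoint reached:
  node 0: ⊤
  node 1: ⊤
  node 2: +
  node 3: ⊤
  node 4: ⊤
  node 5: ⊤
  node 6: ⊤
  node 7: ⊤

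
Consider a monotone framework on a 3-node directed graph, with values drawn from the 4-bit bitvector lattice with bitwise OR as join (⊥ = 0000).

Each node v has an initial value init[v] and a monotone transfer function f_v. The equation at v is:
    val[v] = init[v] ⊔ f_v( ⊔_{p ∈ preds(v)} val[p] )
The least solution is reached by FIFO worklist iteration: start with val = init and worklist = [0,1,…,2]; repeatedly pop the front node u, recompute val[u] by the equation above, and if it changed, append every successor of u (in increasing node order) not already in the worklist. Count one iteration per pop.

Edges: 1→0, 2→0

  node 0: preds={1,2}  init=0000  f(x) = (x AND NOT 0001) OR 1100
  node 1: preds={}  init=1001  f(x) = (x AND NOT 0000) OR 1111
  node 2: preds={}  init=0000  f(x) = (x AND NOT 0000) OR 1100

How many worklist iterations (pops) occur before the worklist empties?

Trace (4 dequeues):
  [1] u=0 | in 1001 | out 1100 | prev 0000 | push {}
  [2] u=1 | in 0000 | out 1111 | prev 1001 | push {0}
  [3] u=2 | in 0000 | out 1100 | prev 0000 | push {}
  [4] u=0 | in 1111 | out 1110 | prev 1100 | push {}

Converged values:
  [0] 1110
  [1] 1111
  [2] 1100

4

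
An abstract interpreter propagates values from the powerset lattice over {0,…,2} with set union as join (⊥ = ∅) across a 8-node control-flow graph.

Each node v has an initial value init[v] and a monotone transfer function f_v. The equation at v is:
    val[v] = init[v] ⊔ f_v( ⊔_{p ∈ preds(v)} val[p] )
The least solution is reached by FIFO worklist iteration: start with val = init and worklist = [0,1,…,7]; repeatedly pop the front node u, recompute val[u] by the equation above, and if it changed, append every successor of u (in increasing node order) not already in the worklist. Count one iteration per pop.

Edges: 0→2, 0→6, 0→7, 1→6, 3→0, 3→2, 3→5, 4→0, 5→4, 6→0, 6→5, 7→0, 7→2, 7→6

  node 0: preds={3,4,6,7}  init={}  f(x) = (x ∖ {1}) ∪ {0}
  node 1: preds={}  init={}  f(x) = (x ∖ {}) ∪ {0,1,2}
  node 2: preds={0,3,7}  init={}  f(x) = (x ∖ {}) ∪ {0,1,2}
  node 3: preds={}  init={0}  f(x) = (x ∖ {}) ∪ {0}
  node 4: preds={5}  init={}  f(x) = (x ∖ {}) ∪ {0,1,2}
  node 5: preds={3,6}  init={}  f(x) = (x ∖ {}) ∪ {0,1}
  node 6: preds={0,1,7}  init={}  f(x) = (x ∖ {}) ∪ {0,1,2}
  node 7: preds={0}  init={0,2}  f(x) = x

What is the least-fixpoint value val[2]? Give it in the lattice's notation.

{0,1,2}

Trace (12 dequeues):
  [1] u=0 | in {0,2} | out {0,2} | prev {} | push {}
  [2] u=1 | in {} | out {0,1,2} | prev {} | push {}
  [3] u=2 | in {0,2} | out {0,1,2} | prev {} | push {}
  [4] u=3 | in {} | out {0} | ==
  [5] u=4 | in {} | out {0,1,2} | prev {} | push {0}
  [6] u=5 | in {0} | out {0,1} | prev {} | push {4}
  [7] u=6 | in {0,1,2} | out {0,1,2} | prev {} | push {5}
  [8] u=7 | in {0,2} | out {0,2} | ==
  [9] u=0 | in {0,1,2} | out {0,2} | ==
  [10] u=4 | in {0,1} | out {0,1,2} | ==
  [11] u=5 | in {0,1,2} | out {0,1,2} | prev {0,1} | push {4}
  [12] u=4 | in {0,1,2} | out {0,1,2} | ==

Converged values:
  [0] {0,2}
  [1] {0,1,2}
  [2] {0,1,2}
  [3] {0}
  [4] {0,1,2}
  [5] {0,1,2}
  [6] {0,1,2}
  [7] {0,2}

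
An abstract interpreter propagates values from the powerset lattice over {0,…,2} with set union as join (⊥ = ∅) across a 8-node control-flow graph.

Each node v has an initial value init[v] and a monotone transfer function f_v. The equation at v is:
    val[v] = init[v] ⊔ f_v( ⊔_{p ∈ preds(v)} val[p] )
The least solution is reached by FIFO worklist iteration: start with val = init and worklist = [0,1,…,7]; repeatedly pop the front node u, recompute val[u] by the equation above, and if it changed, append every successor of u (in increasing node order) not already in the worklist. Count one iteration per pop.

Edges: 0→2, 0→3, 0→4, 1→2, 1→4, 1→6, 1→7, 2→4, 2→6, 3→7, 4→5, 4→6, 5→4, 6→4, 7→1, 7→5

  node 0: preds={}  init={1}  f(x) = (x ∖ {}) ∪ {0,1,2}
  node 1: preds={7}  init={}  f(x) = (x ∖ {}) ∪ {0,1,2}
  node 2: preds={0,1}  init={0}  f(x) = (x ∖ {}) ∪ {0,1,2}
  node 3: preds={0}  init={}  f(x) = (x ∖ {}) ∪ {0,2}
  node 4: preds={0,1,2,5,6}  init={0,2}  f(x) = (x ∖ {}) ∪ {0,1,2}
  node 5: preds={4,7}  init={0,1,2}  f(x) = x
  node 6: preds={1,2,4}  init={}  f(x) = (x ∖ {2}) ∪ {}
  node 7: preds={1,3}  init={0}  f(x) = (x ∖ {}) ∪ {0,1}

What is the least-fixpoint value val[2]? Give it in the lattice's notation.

Trace (11 dequeues):
  [1] u=0 | in {} | out {0,1,2} | prev {1} | push {}
  [2] u=1 | in {0} | out {0,1,2} | prev {} | push {}
  [3] u=2 | in {0,1,2} | out {0,1,2} | prev {0} | push {}
  [4] u=3 | in {0,1,2} | out {0,1,2} | prev {} | push {}
  [5] u=4 | in {0,1,2} | out {0,1,2} | prev {0,2} | push {}
  [6] u=5 | in {0,1,2} | out {0,1,2} | ==
  [7] u=6 | in {0,1,2} | out {0,1} | prev {} | push {4}
  [8] u=7 | in {0,1,2} | out {0,1,2} | prev {0} | push {1,5}
  [9] u=4 | in {0,1,2} | out {0,1,2} | ==
  [10] u=1 | in {0,1,2} | out {0,1,2} | ==
  [11] u=5 | in {0,1,2} | out {0,1,2} | ==

Converged values:
  [0] {0,1,2}
  [1] {0,1,2}
  [2] {0,1,2}
  [3] {0,1,2}
  [4] {0,1,2}
  [5] {0,1,2}
  [6] {0,1}
  [7] {0,1,2}

{0,1,2}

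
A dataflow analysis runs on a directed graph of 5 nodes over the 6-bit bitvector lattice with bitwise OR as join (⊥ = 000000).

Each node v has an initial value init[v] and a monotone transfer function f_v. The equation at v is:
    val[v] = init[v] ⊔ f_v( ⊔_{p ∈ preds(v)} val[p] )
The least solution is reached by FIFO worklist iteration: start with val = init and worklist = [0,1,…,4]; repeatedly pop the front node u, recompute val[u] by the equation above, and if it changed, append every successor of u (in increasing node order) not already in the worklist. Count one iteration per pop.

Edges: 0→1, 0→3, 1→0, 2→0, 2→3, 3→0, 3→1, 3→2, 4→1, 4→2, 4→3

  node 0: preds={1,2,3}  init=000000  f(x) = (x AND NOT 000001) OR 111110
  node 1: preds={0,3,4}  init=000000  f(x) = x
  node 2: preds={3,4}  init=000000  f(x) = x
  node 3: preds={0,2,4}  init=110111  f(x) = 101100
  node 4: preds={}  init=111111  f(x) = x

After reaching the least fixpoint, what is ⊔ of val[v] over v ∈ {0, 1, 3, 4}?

Worklist (8 pops):
  #1 pop 0: in=110111 → 111110 (was 000000); enqueue []
  #2 pop 1: in=111111 → 111111 (was 000000); enqueue [0]
  #3 pop 2: in=111111 → 111111 (was 000000); enqueue []
  #4 pop 3: in=111111 → 111111 (was 110111); enqueue [1,2]
  #5 pop 4: in=000000 → 111111 (no change)
  #6 pop 0: in=111111 → 111110 (no change)
  #7 pop 1: in=111111 → 111111 (no change)
  #8 pop 2: in=111111 → 111111 (no change)

Fixpoint:
  val[0] = 111110
  val[1] = 111111
  val[2] = 111111
  val[3] = 111111
  val[4] = 111111

111111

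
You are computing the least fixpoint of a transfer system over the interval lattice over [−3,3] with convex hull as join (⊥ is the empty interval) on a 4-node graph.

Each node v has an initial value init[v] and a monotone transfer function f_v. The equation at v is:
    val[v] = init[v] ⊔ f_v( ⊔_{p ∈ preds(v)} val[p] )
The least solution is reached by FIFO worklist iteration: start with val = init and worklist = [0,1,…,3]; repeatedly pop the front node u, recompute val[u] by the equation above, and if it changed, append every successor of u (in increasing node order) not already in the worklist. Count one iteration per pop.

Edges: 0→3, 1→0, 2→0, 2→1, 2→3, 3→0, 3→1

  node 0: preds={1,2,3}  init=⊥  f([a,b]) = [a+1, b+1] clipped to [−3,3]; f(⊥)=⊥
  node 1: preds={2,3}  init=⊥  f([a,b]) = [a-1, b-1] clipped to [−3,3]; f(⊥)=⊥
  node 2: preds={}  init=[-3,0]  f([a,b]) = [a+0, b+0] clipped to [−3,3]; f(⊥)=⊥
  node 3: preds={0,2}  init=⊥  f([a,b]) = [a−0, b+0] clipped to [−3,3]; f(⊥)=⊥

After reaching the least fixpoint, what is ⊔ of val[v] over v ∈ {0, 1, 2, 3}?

[-3,3]

Iteration log — 13 steps:
  step 1. node 0  ⊔preds=[-3,0]  new=[-2,1]  old=⊥  +wl: 
  step 2. node 1  ⊔preds=[-3,0]  new=[-3,-1]  old=⊥  +wl: 0
  step 3. node 2  ⊔preds=⊥  new=[-3,0]  stable
  step 4. node 3  ⊔preds=[-3,1]  new=[-3,1]  old=⊥  +wl: 1
  step 5. node 0  ⊔preds=[-3,1]  new=[-2,2]  old=[-2,1]  +wl: 3
  step 6. node 1  ⊔preds=[-3,1]  new=[-3,0]  old=[-3,-1]  +wl: 0
  step 7. node 3  ⊔preds=[-3,2]  new=[-3,2]  old=[-3,1]  +wl: 1
  step 8. node 0  ⊔preds=[-3,2]  new=[-2,3]  old=[-2,2]  +wl: 3
  step 9. node 1  ⊔preds=[-3,2]  new=[-3,1]  old=[-3,0]  +wl: 0
  step 10. node 3  ⊔preds=[-3,3]  new=[-3,3]  old=[-3,2]  +wl: 1
  step 11. node 0  ⊔preds=[-3,3]  new=[-2,3]  stable
  step 12. node 1  ⊔preds=[-3,3]  new=[-3,2]  old=[-3,1]  +wl: 0
  step 13. node 0  ⊔preds=[-3,3]  new=[-2,3]  stable

Least fixpoint reached:
  node 0: [-2,3]
  node 1: [-3,2]
  node 2: [-3,0]
  node 3: [-3,3]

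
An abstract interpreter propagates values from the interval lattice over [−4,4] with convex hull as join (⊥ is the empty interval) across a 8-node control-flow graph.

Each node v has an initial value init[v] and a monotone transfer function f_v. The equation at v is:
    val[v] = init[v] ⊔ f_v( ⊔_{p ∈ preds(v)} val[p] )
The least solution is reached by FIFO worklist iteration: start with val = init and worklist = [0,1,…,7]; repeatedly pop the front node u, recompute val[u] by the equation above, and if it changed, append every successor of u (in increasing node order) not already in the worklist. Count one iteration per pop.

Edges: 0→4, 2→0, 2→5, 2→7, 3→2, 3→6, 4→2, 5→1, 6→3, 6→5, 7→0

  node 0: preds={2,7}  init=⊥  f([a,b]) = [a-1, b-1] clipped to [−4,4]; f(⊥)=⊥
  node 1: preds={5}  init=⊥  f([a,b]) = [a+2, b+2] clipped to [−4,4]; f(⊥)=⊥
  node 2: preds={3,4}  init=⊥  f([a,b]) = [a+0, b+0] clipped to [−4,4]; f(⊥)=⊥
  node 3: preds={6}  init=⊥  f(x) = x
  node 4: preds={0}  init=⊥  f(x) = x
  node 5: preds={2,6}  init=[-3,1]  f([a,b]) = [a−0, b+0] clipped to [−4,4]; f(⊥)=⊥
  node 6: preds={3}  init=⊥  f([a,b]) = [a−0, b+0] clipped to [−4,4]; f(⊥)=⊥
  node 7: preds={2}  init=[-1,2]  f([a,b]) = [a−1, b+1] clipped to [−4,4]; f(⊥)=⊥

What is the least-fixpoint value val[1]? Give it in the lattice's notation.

Trace (24 dequeues):
  [1] u=0 | in [-1,2] | out [-2,1] | prev ⊥ | push {}
  [2] u=1 | in [-3,1] | out [-1,3] | prev ⊥ | push {}
  [3] u=2 | in ⊥ | out ⊥ | ==
  [4] u=3 | in ⊥ | out ⊥ | ==
  [5] u=4 | in [-2,1] | out [-2,1] | prev ⊥ | push {2}
  [6] u=5 | in ⊥ | out [-3,1] | ==
  [7] u=6 | in ⊥ | out ⊥ | ==
  [8] u=7 | in ⊥ | out [-1,2] | ==
  [9] u=2 | in [-2,1] | out [-2,1] | prev ⊥ | push {0,5,7}
  [10] u=0 | in [-2,2] | out [-3,1] | prev [-2,1] | push {4}
  [11] u=5 | in [-2,1] | out [-3,1] | ==
  [12] u=7 | in [-2,1] | out [-3,2] | prev [-1,2] | push {0}
  [13] u=4 | in [-3,1] | out [-3,1] | prev [-2,1] | push {2}
  [14] u=0 | in [-3,2] | out [-4,1] | prev [-3,1] | push {4}
  [15] u=2 | in [-3,1] | out [-3,1] | prev [-2,1] | push {0,5,7}
  [16] u=4 | in [-4,1] | out [-4,1] | prev [-3,1] | push {2}
  [17] u=0 | in [-3,2] | out [-4,1] | ==
  [18] u=5 | in [-3,1] | out [-3,1] | ==
  [19] u=7 | in [-3,1] | out [-4,2] | prev [-3,2] | push {0}
  [20] u=2 | in [-4,1] | out [-4,1] | prev [-3,1] | push {5,7}
  [21] u=0 | in [-4,2] | out [-4,1] | ==
  [22] u=5 | in [-4,1] | out [-4,1] | prev [-3,1] | push {1}
  [23] u=7 | in [-4,1] | out [-4,2] | ==
  [24] u=1 | in [-4,1] | out [-2,3] | prev [-1,3] | push {}

Converged values:
  [0] [-4,1]
  [1] [-2,3]
  [2] [-4,1]
  [3] ⊥
  [4] [-4,1]
  [5] [-4,1]
  [6] ⊥
  [7] [-4,2]

[-2,3]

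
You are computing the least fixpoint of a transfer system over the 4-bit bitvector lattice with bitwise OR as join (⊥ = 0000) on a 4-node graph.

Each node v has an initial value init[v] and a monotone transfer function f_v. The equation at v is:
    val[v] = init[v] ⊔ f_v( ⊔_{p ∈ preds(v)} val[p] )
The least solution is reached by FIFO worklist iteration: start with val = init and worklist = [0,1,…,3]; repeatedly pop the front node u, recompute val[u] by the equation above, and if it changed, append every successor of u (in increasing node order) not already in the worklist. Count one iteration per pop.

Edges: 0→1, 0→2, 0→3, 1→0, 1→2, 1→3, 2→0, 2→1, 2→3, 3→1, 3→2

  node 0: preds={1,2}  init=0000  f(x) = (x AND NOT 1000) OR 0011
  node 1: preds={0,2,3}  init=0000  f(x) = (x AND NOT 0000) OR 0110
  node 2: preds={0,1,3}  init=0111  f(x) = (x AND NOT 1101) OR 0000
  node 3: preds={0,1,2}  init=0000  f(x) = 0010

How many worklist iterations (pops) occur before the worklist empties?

Trace (7 dequeues):
  [1] u=0 | in 0111 | out 0111 | prev 0000 | push {}
  [2] u=1 | in 0111 | out 0111 | prev 0000 | push {0}
  [3] u=2 | in 0111 | out 0111 | ==
  [4] u=3 | in 0111 | out 0010 | prev 0000 | push {1,2}
  [5] u=0 | in 0111 | out 0111 | ==
  [6] u=1 | in 0111 | out 0111 | ==
  [7] u=2 | in 0111 | out 0111 | ==

Converged values:
  [0] 0111
  [1] 0111
  [2] 0111
  [3] 0010

7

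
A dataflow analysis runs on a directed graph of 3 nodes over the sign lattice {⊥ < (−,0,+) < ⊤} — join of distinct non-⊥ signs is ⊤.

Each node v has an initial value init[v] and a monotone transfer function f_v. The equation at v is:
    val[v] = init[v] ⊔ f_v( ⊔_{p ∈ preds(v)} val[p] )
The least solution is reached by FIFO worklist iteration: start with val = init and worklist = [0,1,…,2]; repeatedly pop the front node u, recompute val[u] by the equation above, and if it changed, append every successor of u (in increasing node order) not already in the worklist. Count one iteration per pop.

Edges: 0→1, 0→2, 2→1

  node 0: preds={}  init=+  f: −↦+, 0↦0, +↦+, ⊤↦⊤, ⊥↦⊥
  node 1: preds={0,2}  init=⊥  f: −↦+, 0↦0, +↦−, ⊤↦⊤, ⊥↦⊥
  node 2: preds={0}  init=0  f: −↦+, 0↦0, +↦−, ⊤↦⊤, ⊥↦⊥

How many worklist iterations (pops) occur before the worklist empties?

Trace (4 dequeues):
  [1] u=0 | in ⊥ | out + | ==
  [2] u=1 | in ⊤ | out ⊤ | prev ⊥ | push {}
  [3] u=2 | in + | out ⊤ | prev 0 | push {1}
  [4] u=1 | in ⊤ | out ⊤ | ==

Converged values:
  [0] +
  [1] ⊤
  [2] ⊤

4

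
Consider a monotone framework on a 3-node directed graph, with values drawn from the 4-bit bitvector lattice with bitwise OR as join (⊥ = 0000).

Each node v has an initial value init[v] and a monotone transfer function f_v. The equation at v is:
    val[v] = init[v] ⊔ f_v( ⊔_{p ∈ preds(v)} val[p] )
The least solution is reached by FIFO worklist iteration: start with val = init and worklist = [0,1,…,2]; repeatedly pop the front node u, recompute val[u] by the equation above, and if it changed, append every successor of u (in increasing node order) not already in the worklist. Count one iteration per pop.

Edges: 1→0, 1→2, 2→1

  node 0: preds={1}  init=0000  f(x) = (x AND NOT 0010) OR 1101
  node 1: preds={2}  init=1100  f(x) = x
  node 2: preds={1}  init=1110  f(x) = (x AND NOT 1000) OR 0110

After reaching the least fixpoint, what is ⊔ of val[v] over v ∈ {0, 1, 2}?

Trace (4 dequeues):
  [1] u=0 | in 1100 | out 1101 | prev 0000 | push {}
  [2] u=1 | in 1110 | out 1110 | prev 1100 | push {0}
  [3] u=2 | in 1110 | out 1110 | ==
  [4] u=0 | in 1110 | out 1101 | ==

Converged values:
  [0] 1101
  [1] 1110
  [2] 1110

1111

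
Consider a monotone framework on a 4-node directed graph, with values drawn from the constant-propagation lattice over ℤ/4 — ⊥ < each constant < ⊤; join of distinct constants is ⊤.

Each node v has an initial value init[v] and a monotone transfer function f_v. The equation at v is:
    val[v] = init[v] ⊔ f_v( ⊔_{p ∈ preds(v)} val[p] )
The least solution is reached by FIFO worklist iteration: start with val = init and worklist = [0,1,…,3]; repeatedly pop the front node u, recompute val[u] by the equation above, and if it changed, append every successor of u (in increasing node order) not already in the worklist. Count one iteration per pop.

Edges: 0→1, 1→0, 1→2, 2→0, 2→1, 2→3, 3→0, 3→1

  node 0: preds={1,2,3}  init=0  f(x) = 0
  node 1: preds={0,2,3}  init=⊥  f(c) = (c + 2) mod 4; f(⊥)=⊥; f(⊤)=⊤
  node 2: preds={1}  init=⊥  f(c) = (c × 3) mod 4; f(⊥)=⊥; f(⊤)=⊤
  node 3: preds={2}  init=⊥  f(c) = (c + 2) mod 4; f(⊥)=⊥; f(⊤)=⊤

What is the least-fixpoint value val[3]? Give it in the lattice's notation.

⊤

Trace (13 dequeues):
  [1] u=0 | in ⊥ | out 0 | ==
  [2] u=1 | in 0 | out 2 | prev ⊥ | push {0}
  [3] u=2 | in 2 | out 2 | prev ⊥ | push {1}
  [4] u=3 | in 2 | out 0 | prev ⊥ | push {}
  [5] u=0 | in ⊤ | out 0 | ==
  [6] u=1 | in ⊤ | out ⊤ | prev 2 | push {0,2}
  [7] u=0 | in ⊤ | out 0 | ==
  [8] u=2 | in ⊤ | out ⊤ | prev 2 | push {0,1,3}
  [9] u=0 | in ⊤ | out 0 | ==
  [10] u=1 | in ⊤ | out ⊤ | ==
  [11] u=3 | in ⊤ | out ⊤ | prev 0 | push {0,1}
  [12] u=0 | in ⊤ | out 0 | ==
  [13] u=1 | in ⊤ | out ⊤ | ==

Converged values:
  [0] 0
  [1] ⊤
  [2] ⊤
  [3] ⊤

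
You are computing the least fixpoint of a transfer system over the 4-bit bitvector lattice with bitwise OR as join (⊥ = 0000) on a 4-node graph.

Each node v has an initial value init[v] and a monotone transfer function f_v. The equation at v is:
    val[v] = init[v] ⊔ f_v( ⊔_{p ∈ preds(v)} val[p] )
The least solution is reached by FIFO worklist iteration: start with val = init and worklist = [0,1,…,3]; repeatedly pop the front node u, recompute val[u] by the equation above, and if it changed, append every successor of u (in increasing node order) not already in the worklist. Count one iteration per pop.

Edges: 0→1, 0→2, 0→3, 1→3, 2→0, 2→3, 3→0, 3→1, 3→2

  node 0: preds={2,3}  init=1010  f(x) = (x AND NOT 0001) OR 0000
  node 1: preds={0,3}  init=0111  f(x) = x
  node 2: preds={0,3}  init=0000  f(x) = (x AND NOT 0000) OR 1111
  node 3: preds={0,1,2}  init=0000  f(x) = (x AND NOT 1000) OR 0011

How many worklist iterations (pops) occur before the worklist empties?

Worklist (8 pops):
  #1 pop 0: in=0000 → 1010 (no change)
  #2 pop 1: in=1010 → 1111 (was 0111); enqueue []
  #3 pop 2: in=1010 → 1111 (was 0000); enqueue [0]
  #4 pop 3: in=1111 → 0111 (was 0000); enqueue [1,2]
  #5 pop 0: in=1111 → 1110 (was 1010); enqueue [3]
  #6 pop 1: in=1111 → 1111 (no change)
  #7 pop 2: in=1111 → 1111 (no change)
  #8 pop 3: in=1111 → 0111 (no change)

Fixpoint:
  val[0] = 1110
  val[1] = 1111
  val[2] = 1111
  val[3] = 0111

8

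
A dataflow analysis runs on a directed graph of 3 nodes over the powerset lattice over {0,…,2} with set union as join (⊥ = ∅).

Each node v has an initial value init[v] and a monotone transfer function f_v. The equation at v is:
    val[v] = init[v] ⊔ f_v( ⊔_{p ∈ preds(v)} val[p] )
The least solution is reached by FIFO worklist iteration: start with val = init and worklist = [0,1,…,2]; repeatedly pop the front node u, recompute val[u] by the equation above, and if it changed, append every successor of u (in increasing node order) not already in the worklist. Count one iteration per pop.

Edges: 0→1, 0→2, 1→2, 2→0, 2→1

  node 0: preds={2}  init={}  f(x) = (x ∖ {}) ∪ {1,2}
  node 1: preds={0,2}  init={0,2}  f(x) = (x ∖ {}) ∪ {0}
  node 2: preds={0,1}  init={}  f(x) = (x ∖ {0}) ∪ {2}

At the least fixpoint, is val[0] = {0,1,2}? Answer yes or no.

Iteration log — 5 steps:
  step 1. node 0  ⊔preds={}  new={1,2}  old={}  +wl: 
  step 2. node 1  ⊔preds={1,2}  new={0,1,2}  old={0,2}  +wl: 
  step 3. node 2  ⊔preds={0,1,2}  new={1,2}  old={}  +wl: 0,1
  step 4. node 0  ⊔preds={1,2}  new={1,2}  stable
  step 5. node 1  ⊔preds={1,2}  new={0,1,2}  stable

Least fixpoint reached:
  node 0: {1,2}
  node 1: {0,1,2}
  node 2: {1,2}

no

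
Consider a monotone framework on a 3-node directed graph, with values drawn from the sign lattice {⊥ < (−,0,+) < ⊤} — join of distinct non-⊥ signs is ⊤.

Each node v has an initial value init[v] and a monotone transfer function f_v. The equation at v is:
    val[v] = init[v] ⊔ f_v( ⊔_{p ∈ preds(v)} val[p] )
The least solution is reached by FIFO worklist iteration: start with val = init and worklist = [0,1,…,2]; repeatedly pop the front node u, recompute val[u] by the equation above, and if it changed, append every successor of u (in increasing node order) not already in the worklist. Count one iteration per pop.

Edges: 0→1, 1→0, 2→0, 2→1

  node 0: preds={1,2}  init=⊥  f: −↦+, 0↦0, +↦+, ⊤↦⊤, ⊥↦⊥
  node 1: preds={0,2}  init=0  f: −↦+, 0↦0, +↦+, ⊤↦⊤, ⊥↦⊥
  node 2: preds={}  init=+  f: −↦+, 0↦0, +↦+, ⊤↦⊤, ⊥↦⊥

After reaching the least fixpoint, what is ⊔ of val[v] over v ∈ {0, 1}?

Trace (4 dequeues):
  [1] u=0 | in ⊤ | out ⊤ | prev ⊥ | push {}
  [2] u=1 | in ⊤ | out ⊤ | prev 0 | push {0}
  [3] u=2 | in ⊥ | out + | ==
  [4] u=0 | in ⊤ | out ⊤ | ==

Converged values:
  [0] ⊤
  [1] ⊤
  [2] +

⊤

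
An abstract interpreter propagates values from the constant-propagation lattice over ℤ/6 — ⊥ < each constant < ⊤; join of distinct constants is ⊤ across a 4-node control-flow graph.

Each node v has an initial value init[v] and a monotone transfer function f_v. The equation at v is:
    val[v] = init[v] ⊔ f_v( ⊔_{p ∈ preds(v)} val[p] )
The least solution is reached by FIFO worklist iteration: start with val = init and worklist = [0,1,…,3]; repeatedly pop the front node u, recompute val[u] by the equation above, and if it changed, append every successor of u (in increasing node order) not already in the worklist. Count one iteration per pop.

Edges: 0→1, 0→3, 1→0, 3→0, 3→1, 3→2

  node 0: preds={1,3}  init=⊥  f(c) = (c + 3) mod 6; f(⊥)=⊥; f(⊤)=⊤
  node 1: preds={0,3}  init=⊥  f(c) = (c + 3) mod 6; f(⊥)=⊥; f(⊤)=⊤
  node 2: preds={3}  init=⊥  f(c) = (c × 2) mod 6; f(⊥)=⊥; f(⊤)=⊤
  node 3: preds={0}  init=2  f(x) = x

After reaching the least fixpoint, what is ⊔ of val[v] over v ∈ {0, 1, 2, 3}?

Iteration log — 8 steps:
  step 1. node 0  ⊔preds=2  new=5  old=⊥  +wl: 
  step 2. node 1  ⊔preds=⊤  new=⊤  old=⊥  +wl: 0
  step 3. node 2  ⊔preds=2  new=4  old=⊥  +wl: 
  step 4. node 3  ⊔preds=5  new=⊤  old=2  +wl: 1,2
  step 5. node 0  ⊔preds=⊤  new=⊤  old=5  +wl: 3
  step 6. node 1  ⊔preds=⊤  new=⊤  stable
  step 7. node 2  ⊔preds=⊤  new=⊤  old=4  +wl: 
  step 8. node 3  ⊔preds=⊤  new=⊤  stable

Least fixpoint reached:
  node 0: ⊤
  node 1: ⊤
  node 2: ⊤
  node 3: ⊤

⊤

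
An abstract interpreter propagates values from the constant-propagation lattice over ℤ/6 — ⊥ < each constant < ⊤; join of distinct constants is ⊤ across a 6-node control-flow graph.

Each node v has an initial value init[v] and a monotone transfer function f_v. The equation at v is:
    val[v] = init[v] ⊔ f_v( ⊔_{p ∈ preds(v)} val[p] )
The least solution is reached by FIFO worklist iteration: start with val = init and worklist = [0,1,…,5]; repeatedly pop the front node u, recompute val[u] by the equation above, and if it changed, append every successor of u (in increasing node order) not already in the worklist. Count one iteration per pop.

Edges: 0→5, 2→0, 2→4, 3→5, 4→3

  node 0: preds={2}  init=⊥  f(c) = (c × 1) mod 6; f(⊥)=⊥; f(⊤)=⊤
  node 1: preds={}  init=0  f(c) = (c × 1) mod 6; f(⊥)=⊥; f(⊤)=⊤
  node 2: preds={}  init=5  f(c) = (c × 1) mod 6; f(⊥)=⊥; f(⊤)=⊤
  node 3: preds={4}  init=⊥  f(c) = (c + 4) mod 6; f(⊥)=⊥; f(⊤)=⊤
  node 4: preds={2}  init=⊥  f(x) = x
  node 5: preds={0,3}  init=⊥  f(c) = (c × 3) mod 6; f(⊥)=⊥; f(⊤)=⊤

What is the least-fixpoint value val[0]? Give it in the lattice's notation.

5

Trace (8 dequeues):
  [1] u=0 | in 5 | out 5 | prev ⊥ | push {}
  [2] u=1 | in ⊥ | out 0 | ==
  [3] u=2 | in ⊥ | out 5 | ==
  [4] u=3 | in ⊥ | out ⊥ | ==
  [5] u=4 | in 5 | out 5 | prev ⊥ | push {3}
  [6] u=5 | in 5 | out 3 | prev ⊥ | push {}
  [7] u=3 | in 5 | out 3 | prev ⊥ | push {5}
  [8] u=5 | in ⊤ | out ⊤ | prev 3 | push {}

Converged values:
  [0] 5
  [1] 0
  [2] 5
  [3] 3
  [4] 5
  [5] ⊤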